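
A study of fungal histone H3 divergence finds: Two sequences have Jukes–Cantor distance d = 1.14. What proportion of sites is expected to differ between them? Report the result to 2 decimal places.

0.59

p = (3/4)(1 − e^(−4d/3)) = 0.75 × (1 − e^(-1.52)) = 0.75 × (1 − 0.218712) = 0.585966.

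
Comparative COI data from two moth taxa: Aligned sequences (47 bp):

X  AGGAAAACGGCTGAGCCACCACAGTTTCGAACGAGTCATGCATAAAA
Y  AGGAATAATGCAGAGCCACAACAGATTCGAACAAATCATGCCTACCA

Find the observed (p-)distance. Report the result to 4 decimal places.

0.2340

The sequences differ at 11 of 47 positions.
p = 11/47 = 0.234042… ≈ 0.2340 (to 4 d.p.).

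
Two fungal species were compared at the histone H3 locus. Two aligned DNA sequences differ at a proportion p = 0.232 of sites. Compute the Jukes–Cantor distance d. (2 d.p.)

0.28

d = −(3/4) ln(1 − 4p/3) = −0.75 ln(1 − 0.309333) = −0.75 ln(0.690667)
  = −0.75 × (-0.370097) = 0.277573 substitutions/site.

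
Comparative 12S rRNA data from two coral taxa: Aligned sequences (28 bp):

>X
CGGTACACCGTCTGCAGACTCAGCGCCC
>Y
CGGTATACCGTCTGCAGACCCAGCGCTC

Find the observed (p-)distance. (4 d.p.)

The sequences differ at 3 of 28 positions (sites 6, 20, 27).
p = 3/28 = 0.107142… ≈ 0.1071 (to 4 d.p.).

0.1071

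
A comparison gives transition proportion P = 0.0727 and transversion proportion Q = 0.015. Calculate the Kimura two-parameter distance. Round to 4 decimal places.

0.0950

Under the Kimura two-parameter model, d = −½ ln(1 − 2P − Q) − ¼ ln(1 − 2Q).
1 − 2P − Q = 0.8396, giving −½ ln(0.8396) = 0.087415.
1 − 2Q = 0.97, giving −¼ ln(0.97) = 0.007615.
d = 0.087415 + 0.007615 = 0.095030.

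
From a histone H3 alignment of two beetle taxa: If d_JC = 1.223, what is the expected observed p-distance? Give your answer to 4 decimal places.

0.6032

p = (3/4)(1 − e^(−4d/3)) = 0.75 × (1 − e^(-1.630667)) = 0.75 × (1 − 0.195799) = 0.603151.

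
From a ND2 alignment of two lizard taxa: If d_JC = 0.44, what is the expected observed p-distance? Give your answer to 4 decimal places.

p = (3/4)(1 − e^(−4d/3)) = 0.75 × (1 − e^(-0.586667)) = 0.75 × (1 − 0.556178) = 0.332867.

0.3329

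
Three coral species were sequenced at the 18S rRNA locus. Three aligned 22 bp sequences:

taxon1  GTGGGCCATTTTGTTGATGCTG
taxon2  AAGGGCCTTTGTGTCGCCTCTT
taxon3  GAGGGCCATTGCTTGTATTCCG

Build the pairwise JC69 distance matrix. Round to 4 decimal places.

taxon1–taxon2: 9/22 sites differ → p ≈ 0.409091, d = −0.75 ln(1 − 0.545455) = 0.591344 ≈ 0.5913.
taxon1–taxon3: 8/22 sites differ → p ≈ 0.363636, d = −0.75 ln(1 − 0.484848) = 0.497470 ≈ 0.4975.
taxon2–taxon3: 10/22 sites differ → p ≈ 0.454545, d = −0.75 ln(1 − 0.60606) = 0.698667 ≈ 0.6987.

d(taxon1,taxon2) = 0.5913, d(taxon1,taxon3) = 0.4975, d(taxon2,taxon3) = 0.6987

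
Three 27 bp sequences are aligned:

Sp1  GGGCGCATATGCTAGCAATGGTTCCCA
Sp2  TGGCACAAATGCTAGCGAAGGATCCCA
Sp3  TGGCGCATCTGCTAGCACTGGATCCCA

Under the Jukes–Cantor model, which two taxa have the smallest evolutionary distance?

Sp1–Sp2: 6/27 differ, p = 0.222, d = 0.264.
Sp1–Sp3: 4/27 differ, p = 0.148, d = 0.165.
Sp2–Sp3: 6/27 differ, p = 0.222, d = 0.264.
The smallest distance is between Sp1 and Sp3.

Sp1 and Sp3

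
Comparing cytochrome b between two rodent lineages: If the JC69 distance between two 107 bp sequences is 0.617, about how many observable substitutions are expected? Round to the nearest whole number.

Invert JC69: p = (3/4)(1 − e^(−4d/3)) = 0.75 × (1 − e^(-0.822667)) = 0.75 × (1 − 0.439259) = 0.420556.
Expected differing sites = pL ≈ 0.420556 × 107 = 44.999492 ≈ 45.

45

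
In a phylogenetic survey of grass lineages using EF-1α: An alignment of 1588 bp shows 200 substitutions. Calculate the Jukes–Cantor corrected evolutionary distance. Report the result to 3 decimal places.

p = 200/1588 ≈ 0.125945.
d = −(3/4) ln(1 − 4p/3) = −0.75 ln(1 − 0.167927) = −0.75 ln(0.832073)
  = −0.75 × (-0.183835) = 0.137876 substitutions/site.

0.138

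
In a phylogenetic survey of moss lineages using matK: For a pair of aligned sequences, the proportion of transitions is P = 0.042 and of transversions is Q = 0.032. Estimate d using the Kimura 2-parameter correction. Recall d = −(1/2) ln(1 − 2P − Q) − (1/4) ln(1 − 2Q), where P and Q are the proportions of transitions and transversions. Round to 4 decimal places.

Under the Kimura two-parameter model, d = −½ ln(1 − 2P − Q) − ¼ ln(1 − 2Q).
1 − 2P − Q = 0.884, giving −½ ln(0.884) = 0.061649.
1 − 2Q = 0.936, giving −¼ ln(0.936) = 0.016535.
d = 0.061649 + 0.016535 = 0.078184.

0.0782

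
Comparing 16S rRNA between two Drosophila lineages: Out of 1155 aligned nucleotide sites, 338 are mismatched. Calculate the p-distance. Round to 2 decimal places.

p = 338/1155 = 0.292640… ≈ 0.29 (to 2 d.p.).

0.29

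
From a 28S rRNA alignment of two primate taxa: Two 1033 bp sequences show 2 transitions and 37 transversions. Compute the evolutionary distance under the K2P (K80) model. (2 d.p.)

0.04

P = 2/1033 ≈ 0.001936 and Q = 37/1033 ≈ 0.035818.
Under the Kimura two-parameter model, d = −½ ln(1 − 2P − Q) − ¼ ln(1 − 2Q).
1 − 2P − Q = 0.96031, giving −½ ln(0.96031) = 0.020250.
1 − 2Q = 0.928364, giving −¼ ln(0.928364) = 0.018583.
d = 0.020250 + 0.018583 = 0.038833.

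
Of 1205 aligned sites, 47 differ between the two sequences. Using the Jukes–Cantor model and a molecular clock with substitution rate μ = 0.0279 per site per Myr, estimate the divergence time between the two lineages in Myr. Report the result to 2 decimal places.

p = 47/1205 ≈ 0.039004.
d = −(3/4) ln(1 − 4p/3) = −0.75 ln(1 − 0.052005) = −0.75 ln(0.947995)
  = −0.75 × (-0.053406) = 0.040055 substitutions/site.
Under a molecular clock d = 2μt, so t = d/(2μ) = 0.040055 / (2 × 0.0279) = 0.72 Myr.

0.72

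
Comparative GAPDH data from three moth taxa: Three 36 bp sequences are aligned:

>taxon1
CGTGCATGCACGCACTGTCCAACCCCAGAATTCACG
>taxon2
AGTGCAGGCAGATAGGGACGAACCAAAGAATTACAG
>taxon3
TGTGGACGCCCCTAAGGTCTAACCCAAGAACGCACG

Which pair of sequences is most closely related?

taxon1 and taxon3

taxon1–taxon2: 14/36 differ, p = 0.389, d = 0.548.
taxon1–taxon3: 12/36 differ, p = 0.333, d = 0.441.
taxon2–taxon3: 15/36 differ, p = 0.417, d = 0.608.
The smallest distance is between taxon1 and taxon3.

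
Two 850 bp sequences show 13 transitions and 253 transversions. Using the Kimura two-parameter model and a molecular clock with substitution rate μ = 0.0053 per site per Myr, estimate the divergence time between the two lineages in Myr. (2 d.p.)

40.10

P = 13/850 ≈ 0.015294 and Q = 253/850 ≈ 0.297647.
Under the Kimura two-parameter model, d = −½ ln(1 − 2P − Q) − ¼ ln(1 − 2Q).
1 − 2P − Q = 0.671765, giving −½ ln(0.671765) = 0.198923.
1 − 2Q = 0.404706, giving −¼ ln(0.404706) = 0.226149.
d = 0.198923 + 0.226149 = 0.425072.
Under a molecular clock d = 2μt, so t = d/(2μ) = 0.425072 / (2 × 0.0053) = 40.10 Myr.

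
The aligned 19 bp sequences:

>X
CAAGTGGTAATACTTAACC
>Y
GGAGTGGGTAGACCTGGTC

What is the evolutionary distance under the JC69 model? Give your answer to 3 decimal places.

The sequences differ at 9 of 19 sites (1, 2, 8, 9, 11, 14, 16, 17, 18), so p = 9/19 ≈ 0.473684.
d = −(3/4) ln(1 − 4p/3) = −0.75 ln(1 − 0.631579) = −0.75 ln(0.368421)
  = −0.75 × (-0.998529) = 0.748897 substitutions/site.

0.749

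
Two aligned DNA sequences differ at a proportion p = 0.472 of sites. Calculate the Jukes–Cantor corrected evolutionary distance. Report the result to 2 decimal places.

0.74

d = −(3/4) ln(1 − 4p/3) = −0.75 ln(1 − 0.629333) = −0.75 ln(0.370667)
  = −0.75 × (-0.992451) = 0.744338 substitutions/site.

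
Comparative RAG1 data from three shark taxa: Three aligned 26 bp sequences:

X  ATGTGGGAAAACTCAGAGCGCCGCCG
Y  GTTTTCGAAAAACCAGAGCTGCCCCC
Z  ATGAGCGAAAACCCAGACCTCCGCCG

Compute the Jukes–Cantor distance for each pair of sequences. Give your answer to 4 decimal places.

X–Y: 10/26 sites differ → p ≈ 0.384615, d = −0.75 ln(1 − 0.51282) = 0.539341 ≈ 0.5393.
X–Z: 5/26 sites differ → p ≈ 0.192308, d = −0.75 ln(1 − 0.256411) = 0.222200 ≈ 0.2222.
Y–Z: 9/26 sites differ → p ≈ 0.346154, d = −0.75 ln(1 − 0.461539) = 0.464280 ≈ 0.4643.

d(X,Y) = 0.5393, d(X,Z) = 0.2222, d(Y,Z) = 0.4643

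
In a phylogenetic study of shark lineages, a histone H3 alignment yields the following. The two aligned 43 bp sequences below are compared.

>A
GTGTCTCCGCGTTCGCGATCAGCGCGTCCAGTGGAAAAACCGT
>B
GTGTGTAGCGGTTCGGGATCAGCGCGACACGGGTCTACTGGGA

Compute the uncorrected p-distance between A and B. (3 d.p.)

0.419

The sequences differ at 18 of 43 positions.
p = 18/43 = 0.418604… ≈ 0.419 (to 3 d.p.).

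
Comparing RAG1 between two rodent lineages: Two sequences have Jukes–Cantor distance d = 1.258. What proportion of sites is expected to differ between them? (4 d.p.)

0.6098

p = (3/4)(1 − e^(−4d/3)) = 0.75 × (1 − e^(-1.677333)) = 0.75 × (1 − 0.186872) = 0.609846.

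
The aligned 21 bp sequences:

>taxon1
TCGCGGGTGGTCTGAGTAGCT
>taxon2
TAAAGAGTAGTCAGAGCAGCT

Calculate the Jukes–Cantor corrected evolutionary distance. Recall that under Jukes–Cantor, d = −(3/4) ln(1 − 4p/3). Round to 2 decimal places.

0.44

The sequences differ at 7 of 21 sites (2, 3, 4, 6, 9, 13, 17), so p = 7/21 ≈ 0.333333.
d = −(3/4) ln(1 − 4p/3) = −0.75 ln(1 − 0.444444) = −0.75 ln(0.555556)
  = −0.75 × (-0.587786) = 0.440840 substitutions/site.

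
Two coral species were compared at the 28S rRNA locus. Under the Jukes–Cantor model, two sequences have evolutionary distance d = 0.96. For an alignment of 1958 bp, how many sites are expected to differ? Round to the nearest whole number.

Invert JC69: p = (3/4)(1 − e^(−4d/3)) = 0.75 × (1 − e^(-1.28)) = 0.75 × (1 − 0.278037) = 0.541472.
Expected differing sites = pL ≈ 0.541472 × 1958 = 1060.202176 ≈ 1060.

1060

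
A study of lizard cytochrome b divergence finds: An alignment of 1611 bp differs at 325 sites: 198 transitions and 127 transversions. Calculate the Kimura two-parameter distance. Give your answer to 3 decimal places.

0.239

P = 198/1611 ≈ 0.122905 and Q = 127/1611 ≈ 0.078833.
Under the Kimura two-parameter model, d = −½ ln(1 − 2P − Q) − ¼ ln(1 − 2Q).
1 − 2P − Q = 0.675357, giving −½ ln(0.675357) = 0.196257.
1 − 2Q = 0.842334, giving −¼ ln(0.842334) = 0.042895.
d = 0.196257 + 0.042895 = 0.239152.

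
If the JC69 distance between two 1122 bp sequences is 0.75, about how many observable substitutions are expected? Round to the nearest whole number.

532

Invert JC69: p = (3/4)(1 − e^(−4d/3)) = 0.75 × (1 − e^(-1)) = 0.75 × (1 − 0.367879) = 0.474091.
Expected differing sites = pL ≈ 0.474091 × 1122 = 531.930102 ≈ 532.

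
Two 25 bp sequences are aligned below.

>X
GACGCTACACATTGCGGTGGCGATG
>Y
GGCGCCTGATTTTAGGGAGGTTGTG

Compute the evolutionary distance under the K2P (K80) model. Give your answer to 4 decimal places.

0.8000

Of 25 sites, 6 differences are transitions and 6 are transversions, so P = 6/25 = 0.24 and Q = 6/25 = 0.24.
Under the Kimura two-parameter model, d = −½ ln(1 − 2P − Q) − ¼ ln(1 − 2Q).
1 − 2P − Q = 0.28, giving −½ ln(0.28) = 0.636483.
1 − 2Q = 0.52, giving −¼ ln(0.52) = 0.163482.
d = 0.636483 + 0.163482 = 0.799965.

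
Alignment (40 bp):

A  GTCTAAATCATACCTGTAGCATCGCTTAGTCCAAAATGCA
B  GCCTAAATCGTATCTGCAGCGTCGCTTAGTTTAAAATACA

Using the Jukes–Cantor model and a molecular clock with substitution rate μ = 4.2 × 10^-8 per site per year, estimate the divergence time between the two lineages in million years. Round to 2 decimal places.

The sequences differ at 8 of 40 sites (2, 10, 13, 17, 21, 31, 32, 38), so p = 8/40 = 0.2.
d = −(3/4) ln(1 − 4p/3) = −0.75 ln(1 − 0.266667) = −0.75 ln(0.733333)
  = −0.75 × (-0.310155) = 0.232616 substitutions/site.
Under a molecular clock d = 2μt, so t = d/(2μ) = 0.232616 / (2 × 4.2 × 10^-8) = 2.77 million years.

2.77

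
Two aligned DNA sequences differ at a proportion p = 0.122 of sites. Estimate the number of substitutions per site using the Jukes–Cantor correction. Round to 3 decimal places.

d = −(3/4) ln(1 − 4p/3) = −0.75 ln(1 − 0.162667) = −0.75 ln(0.837333)
  = −0.75 × (-0.177533) = 0.133150 substitutions/site.

0.133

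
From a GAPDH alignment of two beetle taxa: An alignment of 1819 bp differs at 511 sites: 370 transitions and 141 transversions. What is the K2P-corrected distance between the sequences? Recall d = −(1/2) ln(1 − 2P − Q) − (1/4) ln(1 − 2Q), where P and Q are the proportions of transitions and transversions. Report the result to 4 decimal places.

P = 370/1819 ≈ 0.203408 and Q = 141/1819 ≈ 0.077515.
Under the Kimura two-parameter model, d = −½ ln(1 − 2P − Q) − ¼ ln(1 − 2Q).
1 − 2P − Q = 0.515669, giving −½ ln(0.515669) = 0.331145.
1 − 2Q = 0.84497, giving −¼ ln(0.84497) = 0.042114.
d = 0.331145 + 0.042114 = 0.373259.

0.3733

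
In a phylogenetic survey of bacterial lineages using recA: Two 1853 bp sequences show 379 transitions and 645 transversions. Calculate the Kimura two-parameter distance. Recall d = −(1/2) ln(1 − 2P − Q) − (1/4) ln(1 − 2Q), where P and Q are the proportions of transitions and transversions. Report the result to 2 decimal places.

P = 379/1853 ≈ 0.204533 and Q = 645/1853 ≈ 0.348084.
Under the Kimura two-parameter model, d = −½ ln(1 − 2P − Q) − ¼ ln(1 − 2Q).
1 − 2P − Q = 0.24285, giving −½ ln(0.24285) = 0.707656.
1 − 2Q = 0.303832, giving −¼ ln(0.303832) = 0.297820.
d = 0.707656 + 0.297820 = 1.005476.

1.01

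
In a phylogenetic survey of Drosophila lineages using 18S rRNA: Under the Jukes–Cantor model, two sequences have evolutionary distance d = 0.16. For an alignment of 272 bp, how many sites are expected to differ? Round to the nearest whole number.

39

Invert JC69: p = (3/4)(1 − e^(−4d/3)) = 0.75 × (1 − e^(-0.213333)) = 0.75 × (1 − 0.807887) = 0.144085.
Expected differing sites = pL ≈ 0.144085 × 272 = 39.19112 ≈ 39.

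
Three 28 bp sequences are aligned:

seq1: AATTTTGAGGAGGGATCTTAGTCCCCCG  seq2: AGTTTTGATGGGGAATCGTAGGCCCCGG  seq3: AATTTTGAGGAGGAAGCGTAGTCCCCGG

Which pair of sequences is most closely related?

seq1 and seq3

seq1–seq2: 7/28 differ, p = 0.250, d = 0.304.
seq1–seq3: 4/28 differ, p = 0.143, d = 0.158.
seq2–seq3: 5/28 differ, p = 0.179, d = 0.204.
The smallest distance is between seq1 and seq3.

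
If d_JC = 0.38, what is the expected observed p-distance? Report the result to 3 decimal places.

p = (3/4)(1 − e^(−4d/3)) = 0.75 × (1 − e^(-0.506667)) = 0.75 × (1 − 0.602500) = 0.298125.

0.298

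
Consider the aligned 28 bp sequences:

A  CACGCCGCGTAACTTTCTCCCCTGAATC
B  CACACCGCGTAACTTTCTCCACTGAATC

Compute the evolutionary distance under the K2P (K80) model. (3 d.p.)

0.075

Of 28 sites, 1 differences are transitions and 1 are transversions, so P = 1/28 ≈ 0.035714 and Q = 1/28 ≈ 0.035714.
Under the Kimura two-parameter model, d = −½ ln(1 − 2P − Q) − ¼ ln(1 − 2Q).
1 − 2P − Q = 0.892858, giving −½ ln(0.892858) = 0.056664.
1 − 2Q = 0.928572, giving −¼ ln(0.928572) = 0.018527.
d = 0.056664 + 0.018527 = 0.075191.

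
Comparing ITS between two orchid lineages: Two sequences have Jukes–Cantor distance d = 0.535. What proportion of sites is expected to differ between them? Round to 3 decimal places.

p = (3/4)(1 − e^(−4d/3)) = 0.75 × (1 − e^(-0.713333)) = 0.75 × (1 − 0.490008) = 0.382494.

0.382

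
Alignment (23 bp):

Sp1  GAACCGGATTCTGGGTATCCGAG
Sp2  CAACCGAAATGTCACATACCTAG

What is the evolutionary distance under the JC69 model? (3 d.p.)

The sequences differ at 11 of 23 sites, so p = 11/23 ≈ 0.478261.
d = −(3/4) ln(1 − 4p/3) = −0.75 ln(1 − 0.637681) = −0.75 ln(0.362319)
  = −0.75 × (-1.015230) = 0.761423 substitutions/site.

0.761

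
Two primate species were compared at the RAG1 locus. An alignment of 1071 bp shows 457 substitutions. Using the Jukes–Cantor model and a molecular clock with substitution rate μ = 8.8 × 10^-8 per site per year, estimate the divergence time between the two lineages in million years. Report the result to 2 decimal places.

p = 457/1071 ≈ 0.426704.
d = −(3/4) ln(1 − 4p/3) = −0.75 ln(1 − 0.568939) = −0.75 ln(0.431061)
  = −0.75 × (-0.841506) = 0.631130 substitutions/site.
Under a molecular clock d = 2μt, so t = d/(2μ) = 0.631130 / (2 × 8.8 × 10^-8) = 3.59 million years.

3.59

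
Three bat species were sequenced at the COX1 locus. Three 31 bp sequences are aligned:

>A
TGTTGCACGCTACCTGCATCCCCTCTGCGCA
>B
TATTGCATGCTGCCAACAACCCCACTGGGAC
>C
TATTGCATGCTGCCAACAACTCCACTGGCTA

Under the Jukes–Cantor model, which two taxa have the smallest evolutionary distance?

A–B: 10/31 differ, p = 0.323, d = 0.422.
A–C: 11/31 differ, p = 0.355, d = 0.481.
B–C: 4/31 differ, p = 0.129, d = 0.142.
The smallest distance is between B and C.

B and C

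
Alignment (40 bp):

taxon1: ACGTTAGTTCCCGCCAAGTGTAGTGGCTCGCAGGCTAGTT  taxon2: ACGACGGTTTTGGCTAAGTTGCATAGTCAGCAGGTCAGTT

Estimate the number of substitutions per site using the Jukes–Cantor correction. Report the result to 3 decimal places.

The sequences differ at 17 of 40 sites, so p = 17/40 = 0.425.
d = −(3/4) ln(1 − 4p/3) = −0.75 ln(1 − 0.566667) = −0.75 ln(0.433333)
  = −0.75 × (-0.836249) = 0.627187 substitutions/site.

0.627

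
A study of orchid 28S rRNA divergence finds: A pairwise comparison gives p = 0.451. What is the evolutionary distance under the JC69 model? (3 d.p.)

d = −(3/4) ln(1 − 4p/3) = −0.75 ln(1 − 0.601333) = −0.75 ln(0.398667)
  = −0.75 × (-0.919629) = 0.689722 substitutions/site.

0.690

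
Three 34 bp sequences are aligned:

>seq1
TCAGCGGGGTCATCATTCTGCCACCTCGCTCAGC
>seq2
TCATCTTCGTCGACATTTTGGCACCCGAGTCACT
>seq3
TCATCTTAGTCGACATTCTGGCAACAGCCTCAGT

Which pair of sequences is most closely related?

seq1–seq2: 14/34 differ, p = 0.412, d = 0.597.
seq1–seq3: 12/34 differ, p = 0.353, d = 0.477.
seq2–seq3: 7/34 differ, p = 0.206, d = 0.241.
The smallest distance is between seq2 and seq3.

seq2 and seq3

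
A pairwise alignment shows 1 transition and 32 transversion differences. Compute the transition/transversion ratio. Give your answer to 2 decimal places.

R = 1/32 = 0.03125 ≈ 0.03 (to 2 d.p.).

0.03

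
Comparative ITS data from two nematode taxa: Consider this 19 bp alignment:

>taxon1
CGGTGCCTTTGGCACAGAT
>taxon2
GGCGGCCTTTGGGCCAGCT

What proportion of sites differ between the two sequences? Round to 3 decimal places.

0.316

The sequences differ at 6 of 19 positions (sites 1, 3, 4, 13, 14, 18).
p = 6/19 = 0.315789… ≈ 0.316 (to 3 d.p.).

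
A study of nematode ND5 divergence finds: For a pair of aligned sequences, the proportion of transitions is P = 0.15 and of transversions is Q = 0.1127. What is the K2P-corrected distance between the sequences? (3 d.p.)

0.330

Under the Kimura two-parameter model, d = −½ ln(1 − 2P − Q) − ¼ ln(1 − 2Q).
1 − 2P − Q = 0.5873, giving −½ ln(0.5873) = 0.266110.
1 − 2Q = 0.7746, giving −¼ ln(0.7746) = 0.063852.
d = 0.266110 + 0.063852 = 0.329962.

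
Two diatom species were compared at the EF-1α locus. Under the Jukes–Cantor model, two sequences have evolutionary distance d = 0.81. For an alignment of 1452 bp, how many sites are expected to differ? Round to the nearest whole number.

Invert JC69: p = (3/4)(1 − e^(−4d/3)) = 0.75 × (1 − e^(-1.08)) = 0.75 × (1 − 0.339596) = 0.495303.
Expected differing sites = pL ≈ 0.495303 × 1452 = 719.179956 ≈ 719.

719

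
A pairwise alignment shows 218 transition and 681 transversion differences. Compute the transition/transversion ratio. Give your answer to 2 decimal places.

R = 218/681 = 0.320117… ≈ 0.32 (to 2 d.p.).

0.32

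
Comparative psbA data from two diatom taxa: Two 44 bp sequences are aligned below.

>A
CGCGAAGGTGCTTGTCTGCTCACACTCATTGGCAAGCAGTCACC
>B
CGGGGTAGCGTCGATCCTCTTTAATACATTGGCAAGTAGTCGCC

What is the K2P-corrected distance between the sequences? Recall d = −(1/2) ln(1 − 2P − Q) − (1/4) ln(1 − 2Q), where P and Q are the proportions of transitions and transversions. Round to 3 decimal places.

0.634

Of 44 sites, 11 differences are transitions and 7 are transversions, so P = 11/44 = 0.25 and Q = 7/44 ≈ 0.159091.
Under the Kimura two-parameter model, d = −½ ln(1 − 2P − Q) − ¼ ln(1 − 2Q).
1 − 2P − Q = 0.340909, giving −½ ln(0.340909) = 0.538070.
1 − 2Q = 0.681818, giving −¼ ln(0.681818) = 0.095748.
d = 0.538070 + 0.095748 = 0.633818.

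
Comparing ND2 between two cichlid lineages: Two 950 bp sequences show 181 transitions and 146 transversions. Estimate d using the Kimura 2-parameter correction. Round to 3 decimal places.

P = 181/950 ≈ 0.190526 and Q = 146/950 ≈ 0.153684.
Under the Kimura two-parameter model, d = −½ ln(1 − 2P − Q) − ¼ ln(1 − 2Q).
1 − 2P − Q = 0.465264, giving −½ ln(0.465264) = 0.382575.
1 − 2Q = 0.692632, giving −¼ ln(0.692632) = 0.091814.
d = 0.382575 + 0.091814 = 0.474389.

0.474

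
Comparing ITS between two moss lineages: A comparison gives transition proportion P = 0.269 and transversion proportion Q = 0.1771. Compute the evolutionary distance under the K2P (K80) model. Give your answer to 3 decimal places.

Under the Kimura two-parameter model, d = −½ ln(1 − 2P − Q) − ¼ ln(1 − 2Q).
1 − 2P − Q = 0.2849, giving −½ ln(0.2849) = 0.627809.
1 − 2Q = 0.6458, giving −¼ ln(0.6458) = 0.109316.
d = 0.627809 + 0.109316 = 0.737125.

0.737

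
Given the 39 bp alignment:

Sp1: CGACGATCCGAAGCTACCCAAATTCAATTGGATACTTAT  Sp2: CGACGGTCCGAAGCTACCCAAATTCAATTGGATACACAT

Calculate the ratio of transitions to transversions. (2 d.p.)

Transitions are A↔G and C↔T; transversions are all other mismatches.
Transitions: 2. Transversions: 1.
R = 2/1 = 2.00.

2.00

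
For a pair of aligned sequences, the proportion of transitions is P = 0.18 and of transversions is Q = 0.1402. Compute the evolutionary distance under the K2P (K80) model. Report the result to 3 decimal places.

0.429

Under the Kimura two-parameter model, d = −½ ln(1 − 2P − Q) − ¼ ln(1 − 2Q).
1 − 2P − Q = 0.4998, giving −½ ln(0.4998) = 0.346774.
1 − 2Q = 0.7196, giving −¼ ln(0.7196) = 0.082265.
d = 0.346774 + 0.082265 = 0.429039.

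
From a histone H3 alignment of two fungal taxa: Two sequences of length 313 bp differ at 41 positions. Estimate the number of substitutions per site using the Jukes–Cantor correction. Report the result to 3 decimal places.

0.144

p = 41/313 ≈ 0.13099.
d = −(3/4) ln(1 − 4p/3) = −0.75 ln(1 − 0.174653) = −0.75 ln(0.825347)
  = −0.75 × (-0.191951) = 0.143963 substitutions/site.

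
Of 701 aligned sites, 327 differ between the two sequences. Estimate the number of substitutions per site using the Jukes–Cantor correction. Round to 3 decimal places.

p = 327/701 ≈ 0.466476.
d = −(3/4) ln(1 − 4p/3) = −0.75 ln(1 − 0.621968) = −0.75 ln(0.378032)
  = −0.75 × (-0.972776) = 0.729582 substitutions/site.

0.730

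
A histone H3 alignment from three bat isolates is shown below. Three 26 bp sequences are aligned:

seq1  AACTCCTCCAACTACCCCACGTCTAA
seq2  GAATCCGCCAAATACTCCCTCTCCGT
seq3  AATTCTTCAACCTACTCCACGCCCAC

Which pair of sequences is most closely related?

seq1 and seq3

seq1–seq2: 11/26 differ, p = 0.423, d = 0.623.
seq1–seq3: 8/26 differ, p = 0.308, d = 0.396.
seq2–seq3: 13/26 differ, p = 0.500, d = 0.824.
The smallest distance is between seq1 and seq3.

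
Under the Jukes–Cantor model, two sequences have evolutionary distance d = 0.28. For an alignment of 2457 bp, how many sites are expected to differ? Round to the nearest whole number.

Invert JC69: p = (3/4)(1 − e^(−4d/3)) = 0.75 × (1 − e^(-0.373333)) = 0.75 × (1 − 0.688436) = 0.233673.
Expected differing sites = pL ≈ 0.233673 × 2457 = 574.134561 ≈ 574.

574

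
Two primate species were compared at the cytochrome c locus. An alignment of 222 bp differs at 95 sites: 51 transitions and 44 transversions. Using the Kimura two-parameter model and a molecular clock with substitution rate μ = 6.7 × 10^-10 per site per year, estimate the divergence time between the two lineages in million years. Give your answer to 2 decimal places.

P = 51/222 ≈ 0.22973 and Q = 44/222 ≈ 0.198198.
Under the Kimura two-parameter model, d = −½ ln(1 − 2P − Q) − ¼ ln(1 − 2Q).
1 − 2P − Q = 0.342342, giving −½ ln(0.342342) = 0.535973.
1 − 2Q = 0.603604, giving −¼ ln(0.603604) = 0.126209.
d = 0.535973 + 0.126209 = 0.662182.
Under a molecular clock d = 2μt, so t = d/(2μ) = 0.662182 / (2 × 6.7 × 10^-10) = 494.17 million years.

494.17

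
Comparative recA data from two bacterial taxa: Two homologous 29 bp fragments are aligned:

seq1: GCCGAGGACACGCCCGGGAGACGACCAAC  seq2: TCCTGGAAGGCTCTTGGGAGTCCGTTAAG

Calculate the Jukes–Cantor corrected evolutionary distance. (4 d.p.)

0.8776

The sequences differ at 15 of 29 sites, so p = 15/29 ≈ 0.517241.
d = −(3/4) ln(1 − 4p/3) = −0.75 ln(1 − 0.689655) = −0.75 ln(0.310345)
  = −0.75 × (-1.170071) = 0.877553 substitutions/site.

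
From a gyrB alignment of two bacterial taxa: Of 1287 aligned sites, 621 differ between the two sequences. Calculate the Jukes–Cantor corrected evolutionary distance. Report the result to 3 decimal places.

0.773

p = 621/1287 ≈ 0.482517.
d = −(3/4) ln(1 − 4p/3) = −0.75 ln(1 − 0.643356) = −0.75 ln(0.356644)
  = −0.75 × (-1.031017) = 0.773263 substitutions/site.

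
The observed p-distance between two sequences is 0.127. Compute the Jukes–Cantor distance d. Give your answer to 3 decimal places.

0.139

d = −(3/4) ln(1 − 4p/3) = −0.75 ln(1 − 0.169333) = −0.75 ln(0.830667)
  = −0.75 × (-0.185526) = 0.139145 substitutions/site.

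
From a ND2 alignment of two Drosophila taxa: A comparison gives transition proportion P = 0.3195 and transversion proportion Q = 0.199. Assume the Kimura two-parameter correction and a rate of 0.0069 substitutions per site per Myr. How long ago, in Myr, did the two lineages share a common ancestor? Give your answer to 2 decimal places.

Under the Kimura two-parameter model, d = −½ ln(1 − 2P − Q) − ¼ ln(1 − 2Q).
1 − 2P − Q = 0.162, giving −½ ln(0.162) = 0.910079.
1 − 2Q = 0.602, giving −¼ ln(0.602) = 0.126874.
d = 0.910079 + 0.126874 = 1.036953.
Under a molecular clock d = 2μt, so t = d/(2μ) = 1.036953 / (2 × 0.0069) = 75.14 Myr.

75.14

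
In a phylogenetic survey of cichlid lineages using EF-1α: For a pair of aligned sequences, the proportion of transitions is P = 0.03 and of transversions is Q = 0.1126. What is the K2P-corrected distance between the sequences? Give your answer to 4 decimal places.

Under the Kimura two-parameter model, d = −½ ln(1 − 2P − Q) − ¼ ln(1 − 2Q).
1 − 2P − Q = 0.8274, giving −½ ln(0.8274) = 0.094734.
1 − 2Q = 0.7748, giving −¼ ln(0.7748) = 0.063788.
d = 0.094734 + 0.063788 = 0.158522.

0.1585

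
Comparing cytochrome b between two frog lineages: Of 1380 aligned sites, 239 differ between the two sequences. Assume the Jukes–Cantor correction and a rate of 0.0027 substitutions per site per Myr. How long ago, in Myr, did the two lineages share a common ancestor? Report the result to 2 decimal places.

p = 239/1380 ≈ 0.173188.
d = −(3/4) ln(1 − 4p/3) = −0.75 ln(1 − 0.230917) = −0.75 ln(0.769083)
  = −0.75 × (-0.262556) = 0.196917 substitutions/site.
Under a molecular clock d = 2μt, so t = d/(2μ) = 0.196917 / (2 × 0.0027) = 36.47 Myr.

36.47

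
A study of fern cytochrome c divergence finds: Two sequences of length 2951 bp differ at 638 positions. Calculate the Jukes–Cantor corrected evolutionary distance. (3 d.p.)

0.255

p = 638/2951 ≈ 0.216198.
d = −(3/4) ln(1 − 4p/3) = −0.75 ln(1 − 0.288264) = −0.75 ln(0.711736)
  = −0.75 × (-0.340048) = 0.255036 substitutions/site.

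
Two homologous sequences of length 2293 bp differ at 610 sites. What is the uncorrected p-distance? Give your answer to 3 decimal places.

0.266

p = 610/2293 = 0.266027… ≈ 0.266 (to 3 d.p.).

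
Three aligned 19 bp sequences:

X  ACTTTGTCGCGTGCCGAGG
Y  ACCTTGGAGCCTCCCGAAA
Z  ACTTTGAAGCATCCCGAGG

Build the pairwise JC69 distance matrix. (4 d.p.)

X–Y: 7/19 sites differ → p ≈ 0.368421, d = −0.75 ln(1 − 0.491228) = 0.506816 ≈ 0.5068.
X–Z: 4/19 sites differ → p ≈ 0.210526, d = −0.75 ln(1 − 0.280701) = 0.247109 ≈ 0.2471.
Y–Z: 5/19 sites differ → p ≈ 0.263158, d = −0.75 ln(1 − 0.350877) = 0.324100 ≈ 0.3241.

d(X,Y) = 0.5068, d(X,Z) = 0.2471, d(Y,Z) = 0.3241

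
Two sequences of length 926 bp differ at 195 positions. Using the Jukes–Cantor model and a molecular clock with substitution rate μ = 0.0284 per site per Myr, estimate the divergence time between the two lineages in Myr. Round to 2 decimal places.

p = 195/926 ≈ 0.210583.
d = −(3/4) ln(1 − 4p/3) = −0.75 ln(1 − 0.280777) = −0.75 ln(0.719223)
  = −0.75 × (-0.329584) = 0.247188 substitutions/site.
Under a molecular clock d = 2μt, so t = d/(2μ) = 0.247188 / (2 × 0.0284) = 4.35 Myr.

4.35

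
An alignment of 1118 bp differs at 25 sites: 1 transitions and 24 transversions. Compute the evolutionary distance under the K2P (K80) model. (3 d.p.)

P = 1/1118 ≈ 0.000894 and Q = 24/1118 ≈ 0.021467.
Under the Kimura two-parameter model, d = −½ ln(1 − 2P − Q) − ¼ ln(1 − 2Q).
1 − 2P − Q = 0.976745, giving −½ ln(0.976745) = 0.011765.
1 − 2Q = 0.957066, giving −¼ ln(0.957066) = 0.010971.
d = 0.011765 + 0.010971 = 0.022736.

0.023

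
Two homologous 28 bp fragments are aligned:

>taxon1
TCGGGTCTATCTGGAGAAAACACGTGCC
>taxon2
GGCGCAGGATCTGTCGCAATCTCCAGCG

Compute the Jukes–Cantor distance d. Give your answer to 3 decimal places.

The sequences differ at 15 of 28 sites, so p = 15/28 ≈ 0.535714.
d = −(3/4) ln(1 − 4p/3) = −0.75 ln(1 − 0.714285) = −0.75 ln(0.285715)
  = −0.75 × (-1.252760) = 0.939570 substitutions/site.

0.940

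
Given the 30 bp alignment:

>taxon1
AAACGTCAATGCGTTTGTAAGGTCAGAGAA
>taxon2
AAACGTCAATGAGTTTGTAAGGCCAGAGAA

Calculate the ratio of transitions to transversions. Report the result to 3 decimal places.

Transitions are A↔G and C↔T; transversions are all other mismatches.
Transitions: 1. Transversions: 1.
R = 1/1 = 1.000.

1.000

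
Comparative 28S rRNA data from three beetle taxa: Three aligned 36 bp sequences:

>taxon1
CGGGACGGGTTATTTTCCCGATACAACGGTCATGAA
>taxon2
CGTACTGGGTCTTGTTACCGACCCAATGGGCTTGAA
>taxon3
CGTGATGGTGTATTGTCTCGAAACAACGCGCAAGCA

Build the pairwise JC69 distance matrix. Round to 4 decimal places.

taxon1–taxon2: 13/36 sites differ → p ≈ 0.361111, d = −0.75 ln(1 − 0.481481) = 0.492584 ≈ 0.4926.
taxon1–taxon3: 11/36 sites differ → p ≈ 0.305556, d = −0.75 ln(1 − 0.407408) = 0.392437 ≈ 0.3924.
taxon2–taxon3: 17/36 sites differ → p ≈ 0.472222, d = −0.75 ln(1 − 0.629629) = 0.744938 ≈ 0.7449.

d(taxon1,taxon2) = 0.4926, d(taxon1,taxon3) = 0.3924, d(taxon2,taxon3) = 0.7449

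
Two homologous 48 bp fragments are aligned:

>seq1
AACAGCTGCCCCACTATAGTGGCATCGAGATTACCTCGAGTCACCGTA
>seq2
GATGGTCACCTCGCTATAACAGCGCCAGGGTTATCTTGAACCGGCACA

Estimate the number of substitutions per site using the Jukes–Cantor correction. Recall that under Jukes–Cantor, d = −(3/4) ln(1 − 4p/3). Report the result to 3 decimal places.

The sequences differ at 24 of 48 sites, so p = 24/48 = 0.5.
d = −(3/4) ln(1 − 4p/3) = −0.75 ln(1 − 0.666667) = −0.75 ln(0.333333)
  = −0.75 × (-1.098613) = 0.823960 substitutions/site.

0.824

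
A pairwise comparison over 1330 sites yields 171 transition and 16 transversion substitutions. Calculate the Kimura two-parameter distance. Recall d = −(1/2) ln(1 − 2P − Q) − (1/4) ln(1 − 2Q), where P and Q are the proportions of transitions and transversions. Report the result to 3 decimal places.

P = 171/1330 ≈ 0.128571 and Q = 16/1330 ≈ 0.01203.
Under the Kimura two-parameter model, d = −½ ln(1 − 2P − Q) − ¼ ln(1 − 2Q).
1 − 2P − Q = 0.730828, giving −½ ln(0.730828) = 0.156789.
1 − 2Q = 0.97594, giving −¼ ln(0.97594) = 0.006089.
d = 0.156789 + 0.006089 = 0.162878.

0.163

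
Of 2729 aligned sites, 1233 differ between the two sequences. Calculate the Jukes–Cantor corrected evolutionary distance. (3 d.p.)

p = 1233/2729 ≈ 0.451814.
d = −(3/4) ln(1 − 4p/3) = −0.75 ln(1 − 0.602419) = −0.75 ln(0.397581)
  = −0.75 × (-0.922357) = 0.691768 substitutions/site.

0.692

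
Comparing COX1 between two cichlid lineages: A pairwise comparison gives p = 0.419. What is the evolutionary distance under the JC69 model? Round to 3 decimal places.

d = −(3/4) ln(1 − 4p/3) = −0.75 ln(1 − 0.558667) = −0.75 ln(0.441333)
  = −0.75 × (-0.817956) = 0.613467 substitutions/site.

0.613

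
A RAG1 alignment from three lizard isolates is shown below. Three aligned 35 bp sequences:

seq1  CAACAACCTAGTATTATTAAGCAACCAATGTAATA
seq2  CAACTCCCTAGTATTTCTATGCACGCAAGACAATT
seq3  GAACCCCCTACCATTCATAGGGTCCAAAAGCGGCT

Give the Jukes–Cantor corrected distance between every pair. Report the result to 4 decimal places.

seq1–seq2: 11/35 sites differ → p ≈ 0.314286, d = −0.75 ln(1 − 0.419048) = 0.407315 ≈ 0.4073.
seq1–seq3: 18/35 sites differ → p ≈ 0.514286, d = −0.75 ln(1 − 0.685715) = 0.868091 ≈ 0.8681.
seq2–seq3: 16/35 sites differ → p ≈ 0.457143, d = −0.75 ln(1 − 0.609524) = 0.705292 ≈ 0.7053.

d(seq1,seq2) = 0.4073, d(seq1,seq3) = 0.8681, d(seq2,seq3) = 0.7053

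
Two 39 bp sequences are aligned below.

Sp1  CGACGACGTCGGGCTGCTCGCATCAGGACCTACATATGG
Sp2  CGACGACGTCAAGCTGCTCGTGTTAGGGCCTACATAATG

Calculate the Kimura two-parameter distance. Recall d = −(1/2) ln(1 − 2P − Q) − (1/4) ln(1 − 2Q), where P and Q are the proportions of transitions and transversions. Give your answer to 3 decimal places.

Of 39 sites, 6 differences are transitions and 2 are transversions, so P = 6/39 ≈ 0.153846 and Q = 2/39 ≈ 0.051282.
Under the Kimura two-parameter model, d = −½ ln(1 − 2P − Q) − ¼ ln(1 − 2Q).
1 − 2P − Q = 0.641026, giving −½ ln(0.641026) = 0.222343.
1 − 2Q = 0.897436, giving −¼ ln(0.897436) = 0.027053.
d = 0.222343 + 0.027053 = 0.249396.

0.249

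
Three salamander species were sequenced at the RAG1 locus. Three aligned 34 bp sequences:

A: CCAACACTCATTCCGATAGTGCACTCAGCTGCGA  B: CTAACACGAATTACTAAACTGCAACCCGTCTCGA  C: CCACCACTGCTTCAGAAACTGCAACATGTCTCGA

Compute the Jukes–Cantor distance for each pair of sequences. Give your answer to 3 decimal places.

A–B: 13/34 sites differ → p ≈ 0.382353, d = −0.75 ln(1 − 0.509804) = 0.534712 ≈ 0.535.
A–C: 13/34 sites differ → p ≈ 0.382353, d = −0.75 ln(1 − 0.509804) = 0.534712 ≈ 0.535.
B–C: 10/34 sites differ → p ≈ 0.294118, d = −0.75 ln(1 − 0.392157) = 0.373379 ≈ 0.373.

d(A,B) = 0.535, d(A,C) = 0.535, d(B,C) = 0.373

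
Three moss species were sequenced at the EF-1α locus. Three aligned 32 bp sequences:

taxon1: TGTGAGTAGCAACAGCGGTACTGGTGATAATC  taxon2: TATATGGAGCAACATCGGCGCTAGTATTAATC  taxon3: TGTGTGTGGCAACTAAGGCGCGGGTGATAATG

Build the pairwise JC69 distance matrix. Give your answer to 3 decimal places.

d(taxon1,taxon2) = 0.404, d(taxon1,taxon3) = 0.353, d(taxon2,taxon3) = 0.520

taxon1–taxon2: 10/32 sites differ → p = 0.3125, d = −0.75 ln(1 − 0.416667) = 0.404248 ≈ 0.404.
taxon1–taxon3: 9/32 sites differ → p = 0.28125, d = −0.75 ln(1 − 0.375) = 0.352503 ≈ 0.353.
taxon2–taxon3: 12/32 sites differ → p = 0.375, d = −0.75 ln(1 − 0.5) = 0.519860 ≈ 0.520.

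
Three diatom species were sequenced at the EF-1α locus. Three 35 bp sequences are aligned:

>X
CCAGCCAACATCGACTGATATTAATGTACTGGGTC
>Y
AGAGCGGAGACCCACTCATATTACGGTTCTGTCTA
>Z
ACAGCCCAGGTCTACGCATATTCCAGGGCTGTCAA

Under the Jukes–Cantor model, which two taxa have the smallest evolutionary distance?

X–Y: 14/35 differ, p = 0.400, d = 0.572.
X–Z: 16/35 differ, p = 0.457, d = 0.705.
Y–Z: 12/35 differ, p = 0.343, d = 0.458.
The smallest distance is between Y and Z.

Y and Z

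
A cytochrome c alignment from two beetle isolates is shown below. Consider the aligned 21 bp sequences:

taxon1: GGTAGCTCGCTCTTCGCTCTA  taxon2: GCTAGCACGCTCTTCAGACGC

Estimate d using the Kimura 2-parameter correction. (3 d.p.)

0.452

Of 21 sites, 1 differences are transitions and 6 are transversions, so P = 1/21 ≈ 0.047619 and Q = 6/21 ≈ 0.285714.
Under the Kimura two-parameter model, d = −½ ln(1 − 2P − Q) − ¼ ln(1 − 2Q).
1 − 2P − Q = 0.619048, giving −½ ln(0.619048) = 0.239786.
1 − 2Q = 0.428572, giving −¼ ln(0.428572) = 0.211824.
d = 0.239786 + 0.211824 = 0.451610.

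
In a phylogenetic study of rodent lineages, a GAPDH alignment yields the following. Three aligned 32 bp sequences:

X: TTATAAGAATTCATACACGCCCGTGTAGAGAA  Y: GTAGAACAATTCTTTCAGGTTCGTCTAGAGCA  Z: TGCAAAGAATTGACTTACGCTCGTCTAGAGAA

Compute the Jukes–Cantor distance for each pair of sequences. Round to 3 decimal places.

d(X,Y) = 0.404, d(X,Z) = 0.353, d(Y,Z) = 0.520

X–Y: 10/32 sites differ → p = 0.3125, d = −0.75 ln(1 − 0.416667) = 0.404248 ≈ 0.404.
X–Z: 9/32 sites differ → p = 0.28125, d = −0.75 ln(1 − 0.375) = 0.352503 ≈ 0.353.
Y–Z: 12/32 sites differ → p = 0.375, d = −0.75 ln(1 − 0.5) = 0.519860 ≈ 0.520.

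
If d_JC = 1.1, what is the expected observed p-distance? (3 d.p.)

p = (3/4)(1 − e^(−4d/3)) = 0.75 × (1 − e^(-1.466667)) = 0.75 × (1 − 0.230693) = 0.576980.

0.577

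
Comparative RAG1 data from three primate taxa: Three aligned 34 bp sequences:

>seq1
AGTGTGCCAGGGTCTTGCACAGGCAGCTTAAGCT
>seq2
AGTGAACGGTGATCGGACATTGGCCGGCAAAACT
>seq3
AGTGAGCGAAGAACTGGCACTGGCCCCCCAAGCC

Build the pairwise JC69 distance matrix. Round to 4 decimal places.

seq1–seq2: 16/34 sites differ → p ≈ 0.470588, d = −0.75 ln(1 − 0.627451) = 0.740540 ≈ 0.7405.
seq1–seq3: 12/34 sites differ → p ≈ 0.352941, d = −0.75 ln(1 − 0.470588) = 0.476991 ≈ 0.4770.
seq2–seq3: 12/34 sites differ → p ≈ 0.352941, d = −0.75 ln(1 − 0.470588) = 0.476991 ≈ 0.4770.

d(seq1,seq2) = 0.7405, d(seq1,seq3) = 0.4770, d(seq2,seq3) = 0.4770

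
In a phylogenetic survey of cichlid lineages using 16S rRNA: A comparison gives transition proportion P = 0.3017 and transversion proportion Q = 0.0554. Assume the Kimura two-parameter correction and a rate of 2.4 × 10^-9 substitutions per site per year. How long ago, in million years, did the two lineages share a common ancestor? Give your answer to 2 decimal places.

Under the Kimura two-parameter model, d = −½ ln(1 − 2P − Q) − ¼ ln(1 − 2Q).
1 − 2P − Q = 0.3412, giving −½ ln(0.3412) = 0.537643.
1 − 2Q = 0.8892, giving −¼ ln(0.8892) = 0.029358.
d = 0.537643 + 0.029358 = 0.567001.
Under a molecular clock d = 2μt, so t = d/(2μ) = 0.567001 / (2 × 2.4 × 10^-9) = 118.13 million years.

118.13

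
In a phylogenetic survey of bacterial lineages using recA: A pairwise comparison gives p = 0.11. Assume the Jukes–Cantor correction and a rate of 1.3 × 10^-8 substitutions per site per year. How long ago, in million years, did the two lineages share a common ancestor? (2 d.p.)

4.58

d = −(3/4) ln(1 − 4p/3) = −0.75 ln(1 − 0.146667) = −0.75 ln(0.853333)
  = −0.75 × (-0.158605) = 0.118954 substitutions/site.
Under a molecular clock d = 2μt, so t = d/(2μ) = 0.118954 / (2 × 1.3 × 10^-8) = 4.58 million years.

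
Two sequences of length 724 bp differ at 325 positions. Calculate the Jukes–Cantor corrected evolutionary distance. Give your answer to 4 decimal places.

p = 325/724 ≈ 0.448895.
d = −(3/4) ln(1 − 4p/3) = −0.75 ln(1 − 0.598527) = −0.75 ln(0.401473)
  = −0.75 × (-0.912615) = 0.684461 substitutions/site.

0.6845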